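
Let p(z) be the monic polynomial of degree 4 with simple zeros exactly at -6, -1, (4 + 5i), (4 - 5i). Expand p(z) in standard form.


The polynomial is p(z) = ∏_{α ∈ S} (z − α), where S = {-6, -1, (4 + 5i), (4 - 5i)}.
Expanding the product yields: p(z) = z^4 -z^3 -9·z^2 + 239·z + 246.
Note conjugate pairs combine to real quadratics: (z − (4+5i))(z − (4−5i)) = z² − 8z + 41.
The resulting polynomial has degree 4 and real coefficients as required.

p(z) = z^4 -z^3 -9·z^2 + 239·z + 246.


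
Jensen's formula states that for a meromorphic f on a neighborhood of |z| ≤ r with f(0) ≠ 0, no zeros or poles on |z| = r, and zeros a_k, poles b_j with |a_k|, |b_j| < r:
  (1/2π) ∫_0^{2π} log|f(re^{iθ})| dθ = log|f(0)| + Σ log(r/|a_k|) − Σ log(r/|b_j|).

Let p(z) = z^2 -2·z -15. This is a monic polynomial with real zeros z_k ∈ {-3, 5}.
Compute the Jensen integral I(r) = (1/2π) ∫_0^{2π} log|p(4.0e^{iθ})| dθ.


Zeros: -3, 5; r = 4.0.
Inside |z| < r: -3. Outside (|z| ≥ r): 5.
p(0) = -15, so log|p(0)| = log(15) = 2.7081.
Apply Jensen: I(r) = log|p(0)| + Σ_k log(r/|z_k|), summed over zeros inside |z| < r.
  log(r/|z_k|) for z_k = -3: log(4.0/3) = 0.2877
  Outside zeros (5) contribute nothing to the Jensen sum.
Sum over inside zeros: 0.2877.
I(r) = log|p(0)| + (inside sum) = 2.7081 + 0.2877 = 2.9957.
Note: since some zeros are outside |z| ≤ r, the simplified n·log(r) form does NOT apply — only the inside zeros contribute.

I(r) ≈ 2.9957.


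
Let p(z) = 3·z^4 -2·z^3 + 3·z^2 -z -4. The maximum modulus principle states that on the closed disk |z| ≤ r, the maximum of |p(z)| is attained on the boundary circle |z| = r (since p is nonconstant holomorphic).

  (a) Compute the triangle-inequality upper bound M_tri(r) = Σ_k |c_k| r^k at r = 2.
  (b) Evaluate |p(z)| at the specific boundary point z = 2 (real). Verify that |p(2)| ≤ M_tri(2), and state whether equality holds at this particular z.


Coefficients: c_0 = -4, c_1 = -1, c_2 = 3, c_3 = -2, c_4 = 3. Radius r = 2.
Part (a). Triangle bound: M_tri(r) = Σ_k |c_k| r^k
  = |-4|·2^0 + |-1|·2^1 + |3|·2^2 + |-2|·2^3 + |3|·2^4
  = 4 + 2 + 12 + 16 + 48 = 82.
This bounds M(r) := max_{|z|=r} |p(z)| from above; equality holds iff all terms c_k z^k can be made to align in phase at a single z on |z|=r.
Part (b). At z = 2 (real, on the circle |z| = r):
  p(2) = (-4)·2^0 + (-1)·2^1 + (3)·2^2 + (-2)·2^3 + (3)·2^4 = 38.
  |p(2)| = 38.
Check: |p(2)| = 38 ≤ 82 = M_tri(2). ✓ Equality does not hold at z = 2 (the coefficients have mixed signs, so the terms do not all align in phase there).

M_tri(2) = 82; |p(2)| = 38; equality at z=2: no.


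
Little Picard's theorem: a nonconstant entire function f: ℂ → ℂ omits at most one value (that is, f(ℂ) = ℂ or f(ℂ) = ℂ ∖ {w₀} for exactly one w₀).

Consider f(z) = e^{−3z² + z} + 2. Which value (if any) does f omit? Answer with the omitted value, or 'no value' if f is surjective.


Little Picard bounds the complement of f(ℂ) to at most one point.
The exponent g(z) = −3z² + z is a nonconstant polynomial, hence surjective onto ℂ. So e^{g(z)} takes every value in {e^w : w ∈ ℂ} = ℂ ∖ {0}. Adding 2 shifts the range to ℂ ∖ {2}. f omits exactly 2.

Omitted value: 2.


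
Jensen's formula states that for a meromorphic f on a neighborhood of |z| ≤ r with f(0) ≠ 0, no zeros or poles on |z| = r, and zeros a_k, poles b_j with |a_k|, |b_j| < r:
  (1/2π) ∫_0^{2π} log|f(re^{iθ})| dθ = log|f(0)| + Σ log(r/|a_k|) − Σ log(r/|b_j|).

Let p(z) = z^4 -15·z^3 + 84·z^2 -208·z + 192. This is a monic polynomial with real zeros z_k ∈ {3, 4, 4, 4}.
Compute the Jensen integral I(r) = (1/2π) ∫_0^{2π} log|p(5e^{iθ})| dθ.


Zeros: 3, 4, 4, 4; r = 5.
Inside |z| < r: 3, 4, 4, 4. Outside (|z| ≥ r): ∅.
p(0) = 192, so log|p(0)| = log(192) = 5.2575.
Apply Jensen: I(r) = log|p(0)| + Σ_k log(r/|z_k|), summed over zeros inside |z| < r.
  log(r/|z_k|) for z_k = 3: log(5/3) = 0.5108
  log(r/|z_k|) for z_k = 4: log(5/4) = 0.2231
  log(r/|z_k|) for z_k = 4: log(5/4) = 0.2231
  log(r/|z_k|) for z_k = 4: log(5/4) = 0.2231
Sum over inside zeros: 1.1803.
I(r) = log|p(0)| + (inside sum) = 5.2575 + 1.1803 = 6.4378.
Closed form (all zeros inside, monic): I(r) = n·log(r) = 4·log(5) = 6.4378. ✓

I(r) ≈ 6.4378.


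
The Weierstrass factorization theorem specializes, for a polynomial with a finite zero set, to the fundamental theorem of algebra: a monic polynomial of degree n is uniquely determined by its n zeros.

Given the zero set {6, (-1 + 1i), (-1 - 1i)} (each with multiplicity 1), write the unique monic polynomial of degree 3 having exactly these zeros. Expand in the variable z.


The polynomial is p(z) = ∏_{α ∈ S} (z − α), where S = {6, (-1 + 1i), (-1 - 1i)}.
Expanding the product yields: p(z) = z^3 -4·z^2 -10·z -12.
Note conjugate pairs combine to real quadratics: (z − (-1+1i))(z − (-1−1i)) = z² + 2z + 2.
The resulting polynomial has degree 3 and real coefficients as required.

p(z) = z^3 -4·z^2 -10·z -12.


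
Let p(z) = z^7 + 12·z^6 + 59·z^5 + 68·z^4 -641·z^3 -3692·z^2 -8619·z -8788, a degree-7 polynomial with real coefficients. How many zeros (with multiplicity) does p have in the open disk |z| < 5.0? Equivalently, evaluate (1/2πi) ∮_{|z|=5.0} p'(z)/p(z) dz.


The zeros of p are: (-3 + 2i), (-3 - 2i), (-2 + 3i), (-2 - 3i), (-3 + 2i), (-3 - 2i), 4.
Their magnitudes are: 3.606, 3.606, 3.606, 3.606, 3.606, 3.606, 4.
Zeros with |z| < R = 5.0: (-3 + 2i), (-3 - 2i), (-2 + 3i), (-2 - 3i), (-3 + 2i), (-3 - 2i), 4.
Count = 7.
By the argument principle, (1/2πi) ∮_{|z|=R} p'(z)/p(z) dz equals exactly this count.

Number of zeros inside |z| < 5.0: 7.


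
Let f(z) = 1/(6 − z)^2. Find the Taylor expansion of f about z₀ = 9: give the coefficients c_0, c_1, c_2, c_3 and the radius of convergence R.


Let w = z − z₀, so z = z₀ + w.
Then 6 − z = 6 − (z₀ + w) = (6 − z₀) − w = -3 − w.
f(z) = 1/(-3 − w)^2 = (1/(-3)^2) · (1 − w/(-3))^{−2}.
By the binomial series (1−u)^{−2} = Σ_{n≥0} C(n+1, 1) u^n for |u|<1, with u = w/(-3):
  c_n = C(n+1, 1) / (-3)^(n+2).
  c_0 = 1/(-3)^2 = 1/9.
  c_1 = 2/(-3)^3 = -2/27.
  c_2 = 3/(-3)^4 = 1/27.
  c_3 = 4/(-3)^5 = -4/243.
The series is valid for |w/d| < 1, i.e. |z − z₀| < |d|.
Radius of convergence: R = |6 − z₀| = |-3| = 3 (distance from z₀ to the singularity z = 6).

c_0 = 1/9, c_1 = -2/27, c_2 = 1/27, c_3 = -4/243; R = 3.


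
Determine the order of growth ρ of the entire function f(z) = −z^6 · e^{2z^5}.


M(r) = max_{|z|=r} |-1|·|z|^6·|e^{2z^5}| = 1·r^6 · e^{2r^5} (the factors attain their maxima compatibly on |z|=r). Then log M(r) = log 1 + 6·log r + 2r^5, dominated by the last term, so log log M(r) ~ 5·log r. The polynomial factor -1z^6 contributes only a log r term and does not affect the order. ρ = 5.
Therefore ρ = 5.

Order ρ = 5.


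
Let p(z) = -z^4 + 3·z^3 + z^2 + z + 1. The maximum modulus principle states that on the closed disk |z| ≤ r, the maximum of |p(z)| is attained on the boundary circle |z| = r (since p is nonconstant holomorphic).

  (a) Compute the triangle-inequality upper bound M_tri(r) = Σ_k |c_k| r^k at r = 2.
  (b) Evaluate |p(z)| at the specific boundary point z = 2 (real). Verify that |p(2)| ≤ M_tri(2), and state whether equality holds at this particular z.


Coefficients: c_0 = 1, c_1 = 1, c_2 = 1, c_3 = 3, c_4 = -1. Radius r = 2.
Part (a). Triangle bound: M_tri(r) = Σ_k |c_k| r^k
  = |1|·2^0 + |1|·2^1 + |1|·2^2 + |3|·2^3 + |-1|·2^4
  = 1 + 2 + 4 + 24 + 16 = 47.
This bounds M(r) := max_{|z|=r} |p(z)| from above; equality holds iff all terms c_k z^k can be made to align in phase at a single z on |z|=r.
Part (b). At z = 2 (real, on the circle |z| = r):
  p(2) = (1)·2^0 + (1)·2^1 + (1)·2^2 + (3)·2^3 + (-1)·2^4 = 15.
  |p(2)| = 15.
Check: |p(2)| = 15 ≤ 47 = M_tri(2). ✓ Equality does not hold at z = 2 (the coefficients have mixed signs, so the terms do not all align in phase there).

M_tri(2) = 47; |p(2)| = 15; equality at z=2: no.


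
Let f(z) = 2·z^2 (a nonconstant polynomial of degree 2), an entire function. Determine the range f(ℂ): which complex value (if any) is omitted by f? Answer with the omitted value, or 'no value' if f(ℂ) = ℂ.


Little Picard bounds the complement of f(ℂ) to at most one point.
For every w ∈ ℂ, the equation p(z) − w = 0 is a nonconstant polynomial in z and hence has at least one root by the fundamental theorem of algebra. So p is surjective onto ℂ, omitting no value.

Omitted value: no value.


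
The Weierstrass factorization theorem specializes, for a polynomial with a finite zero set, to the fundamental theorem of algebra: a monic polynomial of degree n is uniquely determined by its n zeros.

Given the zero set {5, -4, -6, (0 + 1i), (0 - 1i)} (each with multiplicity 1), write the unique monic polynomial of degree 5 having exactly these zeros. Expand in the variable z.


The polynomial is p(z) = ∏_{α ∈ S} (z − α), where S = {5, -4, -6, (0 + 1i), (0 - 1i)}.
Expanding the product yields: p(z) = z^5 + 5·z^4 -25·z^3 -115·z^2 -26·z -120.
Note conjugate pairs combine to real quadratics: (z − (0+1i))(z − (0−1i)) = z² + 1.
The resulting polynomial has degree 5 and real coefficients as required.

p(z) = z^5 + 5·z^4 -25·z^3 -115·z^2 -26·z -120.


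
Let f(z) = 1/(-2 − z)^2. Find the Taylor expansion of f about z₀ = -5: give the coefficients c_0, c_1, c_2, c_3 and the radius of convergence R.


Let w = z − z₀, so z = z₀ + w.
Then -2 − z = -2 − (z₀ + w) = (-2 − z₀) − w = 3 − w.
f(z) = 1/(3 − w)^2 = (1/(3)^2) · (1 − w/(3))^{−2}.
By the binomial series (1−u)^{−2} = Σ_{n≥0} C(n+1, 1) u^n for |u|<1, with u = w/(3):
  c_n = C(n+1, 1) / (3)^(n+2).
  c_0 = 1/(3)^2 = 1/9.
  c_1 = 2/(3)^3 = 2/27.
  c_2 = 3/(3)^4 = 1/27.
  c_3 = 4/(3)^5 = 4/243.
The series is valid for |w/d| < 1, i.e. |z − z₀| < |d|.
Radius of convergence: R = |-2 − z₀| = |3| = 3 (distance from z₀ to the singularity z = -2).

c_0 = 1/9, c_1 = 2/27, c_2 = 1/27, c_3 = 4/243; R = 3.


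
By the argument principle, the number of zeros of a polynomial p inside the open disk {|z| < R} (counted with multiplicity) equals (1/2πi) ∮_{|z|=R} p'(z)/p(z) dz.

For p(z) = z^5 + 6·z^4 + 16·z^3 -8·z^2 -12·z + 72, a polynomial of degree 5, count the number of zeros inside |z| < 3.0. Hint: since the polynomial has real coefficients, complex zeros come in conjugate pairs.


The zeros of p are: (-3 + 3i), (-3 - 3i), -2, (1 + 1i), (1 - 1i).
Their magnitudes are: 4.243, 4.243, 2, 1.414, 1.414.
Zeros with |z| < R = 3.0: -2, (1 + 1i), (1 - 1i).
Count = 3.
By the argument principle, (1/2πi) ∮_{|z|=R} p'(z)/p(z) dz equals exactly this count.

Number of zeros inside |z| < 3.0: 3.


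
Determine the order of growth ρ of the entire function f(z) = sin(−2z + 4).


sin(w) is a linear combination of e^{iw} and e^{−iw} (or e^w, e^{−w} in the hyperbolic case), so |sin(w)| ≤ e^{|w|}. With w = −2z + 4, |w| ≤ 2|z| + 4 = 2r + 4 on |z| = r, giving M(r) ≤ e^{2r + 4}, so ρ ≤ 1. On a suitable ray (z = it for sin/cos; z = t for sinh/cosh, t real → ∞), |sin(−2z + 4)| grows like e^{2|t|}/2, so ρ ≥ 1. Hence ρ = 1.
Therefore ρ = 1.

Order ρ = 1.


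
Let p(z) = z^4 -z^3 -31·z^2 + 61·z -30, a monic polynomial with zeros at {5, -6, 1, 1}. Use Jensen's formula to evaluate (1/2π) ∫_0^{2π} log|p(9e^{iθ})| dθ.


Zeros: -6, 1, 1, 5; r = 9.
Inside |z| < r: -6, 1, 1, 5. Outside (|z| ≥ r): ∅.
p(0) = -30, so log|p(0)| = log(30) = 3.4012.
Apply Jensen: I(r) = log|p(0)| + Σ_k log(r/|z_k|), summed over zeros inside |z| < r.
  log(r/|z_k|) for z_k = 5: log(9/5) = 0.5878
  log(r/|z_k|) for z_k = -6: log(9/6) = 0.4055
  log(r/|z_k|) for z_k = 1: log(9/1) = 2.1972
  log(r/|z_k|) for z_k = 1: log(9/1) = 2.1972
Sum over inside zeros: 5.3877.
I(r) = log|p(0)| + (inside sum) = 3.4012 + 5.3877 = 8.7889.
Closed form (all zeros inside, monic): I(r) = n·log(r) = 4·log(9) = 8.7889. ✓

I(r) ≈ 8.7889.


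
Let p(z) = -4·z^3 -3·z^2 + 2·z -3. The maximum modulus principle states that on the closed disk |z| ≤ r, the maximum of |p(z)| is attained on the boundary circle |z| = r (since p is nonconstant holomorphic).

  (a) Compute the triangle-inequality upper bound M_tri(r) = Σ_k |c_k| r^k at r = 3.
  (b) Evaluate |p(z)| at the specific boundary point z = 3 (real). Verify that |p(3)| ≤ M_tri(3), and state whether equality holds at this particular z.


Coefficients: c_0 = -3, c_1 = 2, c_2 = -3, c_3 = -4. Radius r = 3.
Part (a). Triangle bound: M_tri(r) = Σ_k |c_k| r^k
  = |-3|·3^0 + |2|·3^1 + |-3|·3^2 + |-4|·3^3
  = 3 + 6 + 27 + 108 = 144.
This bounds M(r) := max_{|z|=r} |p(z)| from above; equality holds iff all terms c_k z^k can be made to align in phase at a single z on |z|=r.
Part (b). At z = 3 (real, on the circle |z| = r):
  p(3) = (-3)·3^0 + (2)·3^1 + (-3)·3^2 + (-4)·3^3 = -132.
  |p(3)| = 132.
Check: |p(3)| = 132 ≤ 144 = M_tri(3). ✓ Equality does not hold at z = 3 (the coefficients have mixed signs, so the terms do not all align in phase there).

M_tri(3) = 144; |p(3)| = 132; equality at z=3: no.


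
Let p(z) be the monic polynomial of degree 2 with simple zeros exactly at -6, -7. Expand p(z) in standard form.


The polynomial is p(z) = ∏_{α ∈ S} (z − α), where S = {-6, -7}.
Expanding the product yields: p(z) = z^2 + 13·z + 42.
The resulting polynomial has degree 2 and real coefficients as required.

p(z) = z^2 + 13·z + 42.


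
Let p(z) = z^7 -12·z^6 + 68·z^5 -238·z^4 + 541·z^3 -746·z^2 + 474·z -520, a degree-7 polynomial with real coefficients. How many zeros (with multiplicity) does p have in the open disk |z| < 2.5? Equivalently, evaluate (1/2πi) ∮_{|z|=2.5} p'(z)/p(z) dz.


The zeros of p are: (0 + 1i), (0 - 1i), 4, (1 + 3i), (1 - 3i), (3 + 2i), (3 - 2i).
Their magnitudes are: 1, 1, 4, 3.162, 3.162, 3.606, 3.606.
Zeros with |z| < R = 2.5: (0 + 1i), (0 - 1i).
Count = 2.
By the argument principle, (1/2πi) ∮_{|z|=R} p'(z)/p(z) dz equals exactly this count.

Number of zeros inside |z| < 2.5: 2.


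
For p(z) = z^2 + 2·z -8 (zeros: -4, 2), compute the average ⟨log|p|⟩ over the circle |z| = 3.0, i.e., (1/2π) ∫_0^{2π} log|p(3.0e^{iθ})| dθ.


Zeros: -4, 2; r = 3.0.
Inside |z| < r: 2. Outside (|z| ≥ r): -4.
p(0) = -8, so log|p(0)| = log(8) = 2.0794.
Apply Jensen: I(r) = log|p(0)| + Σ_k log(r/|z_k|), summed over zeros inside |z| < r.
  log(r/|z_k|) for z_k = 2: log(3.0/2) = 0.4055
  Outside zeros (-4) contribute nothing to the Jensen sum.
Sum over inside zeros: 0.4055.
I(r) = log|p(0)| + (inside sum) = 2.0794 + 0.4055 = 2.4849.
Note: since some zeros are outside |z| ≤ r, the simplified n·log(r) form does NOT apply — only the inside zeros contribute.

I(r) ≈ 2.4849.


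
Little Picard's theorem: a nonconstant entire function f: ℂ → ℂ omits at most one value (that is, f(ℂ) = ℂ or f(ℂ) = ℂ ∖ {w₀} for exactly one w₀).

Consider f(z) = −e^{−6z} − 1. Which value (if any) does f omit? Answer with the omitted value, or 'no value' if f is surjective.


Little Picard bounds the complement of f(ℂ) to at most one point.
e^{−6z} is never zero on ℂ, so -1·e^{−6z} takes every value in ℂ ∖ {0}. Adding -1 shifts the range to ℂ ∖ {-1}. Thus f omits exactly the value -1.

Omitted value: -1.


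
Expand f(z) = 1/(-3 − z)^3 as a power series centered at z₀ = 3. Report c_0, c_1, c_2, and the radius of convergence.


Let w = z − z₀, so z = z₀ + w.
Then -3 − z = -3 − (z₀ + w) = (-3 − z₀) − w = -6 − w.
f(z) = 1/(-6 − w)^3 = (1/(-6)^3) · (1 − w/(-6))^{−3}.
By the binomial series (1−u)^{−3} = Σ_{n≥0} C(n+2, 2) u^n for |u|<1, with u = w/(-6):
  c_n = C(n+2, 2) / (-6)^(n+3).
  c_0 = 1/(-6)^3 = -1/216.
  c_1 = 3/(-6)^4 = 1/432.
  c_2 = 6/(-6)^5 = -1/1296.
The series is valid for |w/d| < 1, i.e. |z − z₀| < |d|.
Radius of convergence: R = |-3 − z₀| = |-6| = 6 (distance from z₀ to the singularity z = -3).

c_0 = -1/216, c_1 = 1/432, c_2 = -1/1296; R = 6.


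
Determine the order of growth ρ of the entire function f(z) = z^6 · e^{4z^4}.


M(r) = max_{|z|=r} |1|·|z|^6·|e^{4z^4}| = 1·r^6 · e^{4r^4} (the factors attain their maxima compatibly on |z|=r). Then log M(r) = log 1 + 6·log r + 4r^4, dominated by the last term, so log log M(r) ~ 4·log r. The polynomial factor 1z^6 contributes only a log r term and does not affect the order. ρ = 4.
Therefore ρ = 4.

Order ρ = 4.


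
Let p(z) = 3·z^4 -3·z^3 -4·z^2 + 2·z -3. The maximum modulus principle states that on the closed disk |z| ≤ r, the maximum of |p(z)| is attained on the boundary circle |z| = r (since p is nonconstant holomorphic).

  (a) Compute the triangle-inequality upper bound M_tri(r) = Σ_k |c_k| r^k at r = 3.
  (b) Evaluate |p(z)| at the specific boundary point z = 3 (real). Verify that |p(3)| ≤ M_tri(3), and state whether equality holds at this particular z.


Coefficients: c_0 = -3, c_1 = 2, c_2 = -4, c_3 = -3, c_4 = 3. Radius r = 3.
Part (a). Triangle bound: M_tri(r) = Σ_k |c_k| r^k
  = |-3|·3^0 + |2|·3^1 + |-4|·3^2 + |-3|·3^3 + |3|·3^4
  = 3 + 6 + 36 + 81 + 243 = 369.
This bounds M(r) := max_{|z|=r} |p(z)| from above; equality holds iff all terms c_k z^k can be made to align in phase at a single z on |z|=r.
Part (b). At z = 3 (real, on the circle |z| = r):
  p(3) = (-3)·3^0 + (2)·3^1 + (-4)·3^2 + (-3)·3^3 + (3)·3^4 = 129.
  |p(3)| = 129.
Check: |p(3)| = 129 ≤ 369 = M_tri(3). ✓ Equality does not hold at z = 3 (the coefficients have mixed signs, so the terms do not all align in phase there).

M_tri(3) = 369; |p(3)| = 129; equality at z=3: no.


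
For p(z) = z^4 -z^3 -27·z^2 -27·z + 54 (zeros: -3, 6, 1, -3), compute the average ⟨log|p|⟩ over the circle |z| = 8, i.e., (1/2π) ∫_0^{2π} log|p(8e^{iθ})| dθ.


Zeros: -3, -3, 1, 6; r = 8.
Inside |z| < r: -3, -3, 1, 6. Outside (|z| ≥ r): ∅.
p(0) = 54, so log|p(0)| = log(54) = 3.9890.
Apply Jensen: I(r) = log|p(0)| + Σ_k log(r/|z_k|), summed over zeros inside |z| < r.
  log(r/|z_k|) for z_k = -3: log(8/3) = 0.9808
  log(r/|z_k|) for z_k = 6: log(8/6) = 0.2877
  log(r/|z_k|) for z_k = 1: log(8/1) = 2.0794
  log(r/|z_k|) for z_k = -3: log(8/3) = 0.9808
Sum over inside zeros: 4.3288.
I(r) = log|p(0)| + (inside sum) = 3.9890 + 4.3288 = 8.3178.
Closed form (all zeros inside, monic): I(r) = n·log(r) = 4·log(8) = 8.3178. ✓

I(r) ≈ 8.3178.


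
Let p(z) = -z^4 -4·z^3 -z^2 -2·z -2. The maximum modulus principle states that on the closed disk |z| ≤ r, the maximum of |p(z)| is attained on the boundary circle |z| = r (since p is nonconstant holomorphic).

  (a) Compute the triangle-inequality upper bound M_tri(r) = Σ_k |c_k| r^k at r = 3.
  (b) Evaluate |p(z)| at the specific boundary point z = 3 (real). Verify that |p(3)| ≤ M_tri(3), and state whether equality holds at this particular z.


Coefficients: c_0 = -2, c_1 = -2, c_2 = -1, c_3 = -4, c_4 = -1. Radius r = 3.
Part (a). Triangle bound: M_tri(r) = Σ_k |c_k| r^k
  = |-2|·3^0 + |-2|·3^1 + |-1|·3^2 + |-4|·3^3 + |-1|·3^4
  = 2 + 6 + 9 + 108 + 81 = 206.
This bounds M(r) := max_{|z|=r} |p(z)| from above; equality holds iff all terms c_k z^k can be made to align in phase at a single z on |z|=r.
Part (b). At z = 3 (real, on the circle |z| = r):
  p(3) = (-2)·3^0 + (-2)·3^1 + (-1)·3^2 + (-4)·3^3 + (-1)·3^4 = -206.
  |p(3)| = 206.
Since all nonzero coefficients share the same sign, |p(3)| = 206 = M_tri(3); the triangle bound is attained at z = 3, so in fact M(r) = 206.

M_tri(3) = 206; |p(3)| = 206; equality at z=3: yes.


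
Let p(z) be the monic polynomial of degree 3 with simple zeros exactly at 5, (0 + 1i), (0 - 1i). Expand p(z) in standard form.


The polynomial is p(z) = ∏_{α ∈ S} (z − α), where S = {5, (0 + 1i), (0 - 1i)}.
Expanding the product yields: p(z) = z^3 -5·z^2 + z -5.
Note conjugate pairs combine to real quadratics: (z − (0+1i))(z − (0−1i)) = z² + 1.
The resulting polynomial has degree 3 and real coefficients as required.

p(z) = z^3 -5·z^2 + z -5.


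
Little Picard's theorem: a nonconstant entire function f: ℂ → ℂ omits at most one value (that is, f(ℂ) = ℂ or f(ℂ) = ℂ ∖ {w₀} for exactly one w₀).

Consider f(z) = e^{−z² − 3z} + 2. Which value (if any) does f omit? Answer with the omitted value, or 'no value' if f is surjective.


Little Picard bounds the complement of f(ℂ) to at most one point.
The exponent g(z) = −z² − 3z is a nonconstant polynomial, hence surjective onto ℂ. So e^{g(z)} takes every value in {e^w : w ∈ ℂ} = ℂ ∖ {0}. Adding 2 shifts the range to ℂ ∖ {2}. f omits exactly 2.

Omitted value: 2.


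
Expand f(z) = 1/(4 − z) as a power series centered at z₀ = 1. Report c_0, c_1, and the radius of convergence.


Let w = z − z₀, so z = z₀ + w.
Then 4 − z = 4 − (z₀ + w) = (4 − z₀) − w = 3 − w.
f(z) = 1/(3 − w) = (1/(3)) · 1/(1 − w/(3)) = Σ_{n≥0} w^n / (3)^(n+1).
So c_n = 1/(3)^(n+1):
  c_0 = 1/(3)^1 = 1/3.
  c_1 = 1/(3)^2 = 1/9.
The series is valid for |w/d| < 1, i.e. |z − z₀| < |d|.
Radius of convergence: R = |4 − z₀| = |3| = 3 (distance from z₀ to the singularity z = 4).

c_0 = 1/3, c_1 = 1/9; R = 3.


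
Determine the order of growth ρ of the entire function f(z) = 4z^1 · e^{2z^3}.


M(r) = max_{|z|=r} |4|·|z|^1·|e^{2z^3}| = 4·r^1 · e^{2r^3} (the factors attain their maxima compatibly on |z|=r). Then log M(r) = log 4 + 1·log r + 2r^3, dominated by the last term, so log log M(r) ~ 3·log r. The polynomial factor 4z^1 contributes only a log r term and does not affect the order. ρ = 3.
Therefore ρ = 3.

Order ρ = 3.


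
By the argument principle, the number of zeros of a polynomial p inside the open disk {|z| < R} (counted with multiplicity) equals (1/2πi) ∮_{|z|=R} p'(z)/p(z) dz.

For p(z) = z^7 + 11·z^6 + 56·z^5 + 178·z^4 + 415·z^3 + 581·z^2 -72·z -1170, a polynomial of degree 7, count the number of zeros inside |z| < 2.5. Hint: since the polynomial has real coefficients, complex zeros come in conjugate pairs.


The zeros of p are: (-3 + 2i), (-3 - 2i), (-3 + 1i), (-3 - 1i), 1, (0 + 3i), (0 - 3i).
Their magnitudes are: 3.606, 3.606, 3.162, 3.162, 1, 3, 3.
Zeros with |z| < R = 2.5: 1.
Count = 1.
By the argument principle, (1/2πi) ∮_{|z|=R} p'(z)/p(z) dz equals exactly this count.

Number of zeros inside |z| < 2.5: 1.


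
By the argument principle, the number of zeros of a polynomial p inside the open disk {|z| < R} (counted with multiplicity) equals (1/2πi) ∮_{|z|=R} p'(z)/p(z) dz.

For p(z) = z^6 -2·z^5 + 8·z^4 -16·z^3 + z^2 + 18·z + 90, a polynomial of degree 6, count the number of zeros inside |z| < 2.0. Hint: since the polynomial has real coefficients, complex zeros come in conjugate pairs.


The zeros of p are: (-1 + 1i), (-1 - 1i), (0 + 3i), (0 - 3i), (2 + 1i), (2 - 1i).
Their magnitudes are: 1.414, 1.414, 3, 3, 2.236, 2.236.
Zeros with |z| < R = 2.0: (-1 + 1i), (-1 - 1i).
Count = 2.
By the argument principle, (1/2πi) ∮_{|z|=R} p'(z)/p(z) dz equals exactly this count.

Number of zeros inside |z| < 2.0: 2.


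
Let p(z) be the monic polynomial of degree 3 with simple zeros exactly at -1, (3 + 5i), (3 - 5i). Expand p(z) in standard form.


The polynomial is p(z) = ∏_{α ∈ S} (z − α), where S = {-1, (3 + 5i), (3 - 5i)}.
Expanding the product yields: p(z) = z^3 -5·z^2 + 28·z + 34.
Note conjugate pairs combine to real quadratics: (z − (3+5i))(z − (3−5i)) = z² − 6z + 34.
The resulting polynomial has degree 3 and real coefficients as required.

p(z) = z^3 -5·z^2 + 28·z + 34.


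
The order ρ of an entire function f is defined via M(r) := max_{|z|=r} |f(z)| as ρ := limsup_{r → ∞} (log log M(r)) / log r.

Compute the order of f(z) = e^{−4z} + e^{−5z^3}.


Each summand is entire of order 1 and 3 respectively (as in the single-exponential case). The order of a sum is at most the max of the orders, so ρ ≤ 3. For the lower bound: on |z|=r choose arg z so that -5z^3 is real positive; then |e^{-5z^3}| = e^{5r^3} while |e^{-4z}| ≤ e^{4r^1} = o(e^{5r^3}). So |f| ≥ e^{5r^3}(1 − o(1)) and ρ ≥ 3. Hence ρ = max(1, 3) = 3.
Therefore ρ = 3.

Order ρ = 3.


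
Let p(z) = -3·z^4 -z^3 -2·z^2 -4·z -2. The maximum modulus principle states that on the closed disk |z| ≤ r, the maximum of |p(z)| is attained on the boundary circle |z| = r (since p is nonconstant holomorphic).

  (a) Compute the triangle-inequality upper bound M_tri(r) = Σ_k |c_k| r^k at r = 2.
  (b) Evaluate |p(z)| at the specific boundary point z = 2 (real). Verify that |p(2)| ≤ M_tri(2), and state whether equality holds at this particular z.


Coefficients: c_0 = -2, c_1 = -4, c_2 = -2, c_3 = -1, c_4 = -3. Radius r = 2.
Part (a). Triangle bound: M_tri(r) = Σ_k |c_k| r^k
  = |-2|·2^0 + |-4|·2^1 + |-2|·2^2 + |-1|·2^3 + |-3|·2^4
  = 2 + 8 + 8 + 8 + 48 = 74.
This bounds M(r) := max_{|z|=r} |p(z)| from above; equality holds iff all terms c_k z^k can be made to align in phase at a single z on |z|=r.
Part (b). At z = 2 (real, on the circle |z| = r):
  p(2) = (-2)·2^0 + (-4)·2^1 + (-2)·2^2 + (-1)·2^3 + (-3)·2^4 = -74.
  |p(2)| = 74.
Since all nonzero coefficients share the same sign, |p(2)| = 74 = M_tri(2); the triangle bound is attained at z = 2, so in fact M(r) = 74.

M_tri(2) = 74; |p(2)| = 74; equality at z=2: yes.


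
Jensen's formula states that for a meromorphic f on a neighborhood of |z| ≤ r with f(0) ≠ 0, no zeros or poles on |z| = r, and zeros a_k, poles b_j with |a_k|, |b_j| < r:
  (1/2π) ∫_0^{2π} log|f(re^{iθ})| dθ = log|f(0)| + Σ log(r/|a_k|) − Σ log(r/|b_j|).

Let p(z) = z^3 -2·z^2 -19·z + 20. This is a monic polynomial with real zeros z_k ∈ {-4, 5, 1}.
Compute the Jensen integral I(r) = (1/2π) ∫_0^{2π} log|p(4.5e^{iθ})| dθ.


Zeros: -4, 1, 5; r = 4.5.
Inside |z| < r: -4, 1. Outside (|z| ≥ r): 5.
p(0) = 20, so log|p(0)| = log(20) = 2.9957.
Apply Jensen: I(r) = log|p(0)| + Σ_k log(r/|z_k|), summed over zeros inside |z| < r.
  log(r/|z_k|) for z_k = -4: log(4.5/4) = 0.1178
  log(r/|z_k|) for z_k = 1: log(4.5/1) = 1.5041
  Outside zeros (5) contribute nothing to the Jensen sum.
Sum over inside zeros: 1.6219.
I(r) = log|p(0)| + (inside sum) = 2.9957 + 1.6219 = 4.6176.
Note: since some zeros are outside |z| ≤ r, the simplified n·log(r) form does NOT apply — only the inside zeros contribute.

I(r) ≈ 4.6176.


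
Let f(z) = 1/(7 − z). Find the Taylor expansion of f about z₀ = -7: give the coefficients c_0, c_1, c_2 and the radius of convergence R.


Let w = z − z₀, so z = z₀ + w.
Then 7 − z = 7 − (z₀ + w) = (7 − z₀) − w = 14 − w.
f(z) = 1/(14 − w) = (1/(14)) · 1/(1 − w/(14)) = Σ_{n≥0} w^n / (14)^(n+1).
So c_n = 1/(14)^(n+1):
  c_0 = 1/(14)^1 = 1/14.
  c_1 = 1/(14)^2 = 1/196.
  c_2 = 1/(14)^3 = 1/2744.
The series is valid for |w/d| < 1, i.e. |z − z₀| < |d|.
Radius of convergence: R = |7 − z₀| = |14| = 14 (distance from z₀ to the singularity z = 7).

c_0 = 1/14, c_1 = 1/196, c_2 = 1/2744; R = 14.


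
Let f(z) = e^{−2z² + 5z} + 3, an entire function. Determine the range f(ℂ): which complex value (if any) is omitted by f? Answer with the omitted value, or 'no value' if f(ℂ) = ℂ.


Little Picard bounds the complement of f(ℂ) to at most one point.
The exponent g(z) = −2z² + 5z is a nonconstant polynomial, hence surjective onto ℂ. So e^{g(z)} takes every value in {e^w : w ∈ ℂ} = ℂ ∖ {0}. Adding 3 shifts the range to ℂ ∖ {3}. f omits exactly 3.

Omitted value: 3.


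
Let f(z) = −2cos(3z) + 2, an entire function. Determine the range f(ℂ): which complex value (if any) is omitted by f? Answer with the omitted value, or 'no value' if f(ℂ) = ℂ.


Little Picard bounds the complement of f(ℂ) to at most one point.
cos is entire and surjective onto ℂ: for every w ∈ ℂ, cos(ζ) = w has a solution ζ ∈ ℂ (e.g., via the complex inverse arccos). With ζ = 3z this gives z = ζ/(3). Then -2·cos(3z) takes every value in -2·ℂ = ℂ, and adding 2 is a bijection of ℂ. So f is surjective and omits no value. (Note: only on the real line is cos bounded by [−1, 1].)

Omitted value: no value.


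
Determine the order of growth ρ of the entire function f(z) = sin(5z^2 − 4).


Write sin(w) = (e^{iw} ± e^{−iw})/(2 or 2i), so |sin(w)| ≤ e^{|w|}. With w = 5z^2 − 4, |w| ≤ 5r^2 + 4 on |z|=r, giving M(r) ≤ e^{5r^2 + 4} and ρ ≤ 2. For the lower bound, choose z on |z|=r with 5z^2 purely imaginary of modulus 5r^2; then |sin(5z^2 − 4)| grows like e^{5r^2}/2, so ρ ≥ 2. Hence ρ = 2.
Therefore ρ = 2.

Order ρ = 2.


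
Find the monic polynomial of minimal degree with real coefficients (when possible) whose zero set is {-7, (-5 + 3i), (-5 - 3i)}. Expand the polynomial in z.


The polynomial is p(z) = ∏_{α ∈ S} (z − α), where S = {-7, (-5 + 3i), (-5 - 3i)}.
Expanding the product yields: p(z) = z^3 + 17·z^2 + 104·z + 238.
Note conjugate pairs combine to real quadratics: (z − (-5+3i))(z − (-5−3i)) = z² + 10z + 34.
The resulting polynomial has degree 3 and real coefficients as required.

p(z) = z^3 + 17·z^2 + 104·z + 238.


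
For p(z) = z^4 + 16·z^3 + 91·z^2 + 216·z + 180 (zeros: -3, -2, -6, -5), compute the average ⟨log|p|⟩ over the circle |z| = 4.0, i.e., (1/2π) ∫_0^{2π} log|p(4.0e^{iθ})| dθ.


Zeros: -6, -5, -3, -2; r = 4.0.
Inside |z| < r: -3, -2. Outside (|z| ≥ r): -6, -5.
p(0) = 180, so log|p(0)| = log(180) = 5.1930.
Apply Jensen: I(r) = log|p(0)| + Σ_k log(r/|z_k|), summed over zeros inside |z| < r.
  log(r/|z_k|) for z_k = -3: log(4.0/3) = 0.2877
  log(r/|z_k|) for z_k = -2: log(4.0/2) = 0.6931
  Outside zeros (-6, -5) contribute nothing to the Jensen sum.
Sum over inside zeros: 0.9808.
I(r) = log|p(0)| + (inside sum) = 5.1930 + 0.9808 = 6.1738.
Note: since some zeros are outside |z| ≤ r, the simplified n·log(r) form does NOT apply — only the inside zeros contribute.

I(r) ≈ 6.1738.


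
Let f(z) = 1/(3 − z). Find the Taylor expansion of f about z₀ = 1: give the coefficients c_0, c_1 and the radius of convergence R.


Let w = z − z₀, so z = z₀ + w.
Then 3 − z = 3 − (z₀ + w) = (3 − z₀) − w = 2 − w.
f(z) = 1/(2 − w) = (1/(2)) · 1/(1 − w/(2)) = Σ_{n≥0} w^n / (2)^(n+1).
So c_n = 1/(2)^(n+1):
  c_0 = 1/(2)^1 = 1/2.
  c_1 = 1/(2)^2 = 1/4.
The series is valid for |w/d| < 1, i.e. |z − z₀| < |d|.
Radius of convergence: R = |3 − z₀| = |2| = 2 (distance from z₀ to the singularity z = 3).

c_0 = 1/2, c_1 = 1/4; R = 2.


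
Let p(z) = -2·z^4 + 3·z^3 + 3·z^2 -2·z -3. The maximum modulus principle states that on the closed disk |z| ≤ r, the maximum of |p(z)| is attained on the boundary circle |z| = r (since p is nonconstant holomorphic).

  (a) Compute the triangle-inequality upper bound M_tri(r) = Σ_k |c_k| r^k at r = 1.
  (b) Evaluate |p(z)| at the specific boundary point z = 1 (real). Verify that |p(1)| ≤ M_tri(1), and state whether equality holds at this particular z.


Coefficients: c_0 = -3, c_1 = -2, c_2 = 3, c_3 = 3, c_4 = -2. Radius r = 1.
Part (a). Triangle bound: M_tri(r) = Σ_k |c_k| r^k
  = |-3|·1^0 + |-2|·1^1 + |3|·1^2 + |3|·1^3 + |-2|·1^4
  = 3 + 2 + 3 + 3 + 2 = 13.
This bounds M(r) := max_{|z|=r} |p(z)| from above; equality holds iff all terms c_k z^k can be made to align in phase at a single z on |z|=r.
Part (b). At z = 1 (real, on the circle |z| = r):
  p(1) = (-3)·1^0 + (-2)·1^1 + (3)·1^2 + (3)·1^3 + (-2)·1^4 = -1.
  |p(1)| = 1.
Check: |p(1)| = 1 ≤ 13 = M_tri(1). ✓ Equality does not hold at z = 1 (the coefficients have mixed signs, so the terms do not all align in phase there).

M_tri(1) = 13; |p(1)| = 1; equality at z=1: no.


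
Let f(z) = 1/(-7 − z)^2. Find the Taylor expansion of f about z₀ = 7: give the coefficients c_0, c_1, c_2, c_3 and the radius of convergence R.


Let w = z − z₀, so z = z₀ + w.
Then -7 − z = -7 − (z₀ + w) = (-7 − z₀) − w = -14 − w.
f(z) = 1/(-14 − w)^2 = (1/(-14)^2) · (1 − w/(-14))^{−2}.
By the binomial series (1−u)^{−2} = Σ_{n≥0} C(n+1, 1) u^n for |u|<1, with u = w/(-14):
  c_n = C(n+1, 1) / (-14)^(n+2).
  c_0 = 1/(-14)^2 = 1/196.
  c_1 = 2/(-14)^3 = -1/1372.
  c_2 = 3/(-14)^4 = 3/38416.
  c_3 = 4/(-14)^5 = -1/134456.
The series is valid for |w/d| < 1, i.e. |z − z₀| < |d|.
Radius of convergence: R = |-7 − z₀| = |-14| = 14 (distance from z₀ to the singularity z = -7).

c_0 = 1/196, c_1 = -1/1372, c_2 = 3/38416, c_3 = -1/134456; R = 14.


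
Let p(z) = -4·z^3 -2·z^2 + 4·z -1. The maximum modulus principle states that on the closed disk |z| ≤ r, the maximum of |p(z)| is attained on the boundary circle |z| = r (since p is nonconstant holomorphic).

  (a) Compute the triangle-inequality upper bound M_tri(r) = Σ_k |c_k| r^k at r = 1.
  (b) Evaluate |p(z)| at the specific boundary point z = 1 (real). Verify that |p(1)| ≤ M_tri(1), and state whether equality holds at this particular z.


Coefficients: c_0 = -1, c_1 = 4, c_2 = -2, c_3 = -4. Radius r = 1.
Part (a). Triangle bound: M_tri(r) = Σ_k |c_k| r^k
  = |-1|·1^0 + |4|·1^1 + |-2|·1^2 + |-4|·1^3
  = 1 + 4 + 2 + 4 = 11.
This bounds M(r) := max_{|z|=r} |p(z)| from above; equality holds iff all terms c_k z^k can be made to align in phase at a single z on |z|=r.
Part (b). At z = 1 (real, on the circle |z| = r):
  p(1) = (-1)·1^0 + (4)·1^1 + (-2)·1^2 + (-4)·1^3 = -3.
  |p(1)| = 3.
Check: |p(1)| = 3 ≤ 11 = M_tri(1). ✓ Equality does not hold at z = 1 (the coefficients have mixed signs, so the terms do not all align in phase there).

M_tri(1) = 11; |p(1)| = 3; equality at z=1: no.


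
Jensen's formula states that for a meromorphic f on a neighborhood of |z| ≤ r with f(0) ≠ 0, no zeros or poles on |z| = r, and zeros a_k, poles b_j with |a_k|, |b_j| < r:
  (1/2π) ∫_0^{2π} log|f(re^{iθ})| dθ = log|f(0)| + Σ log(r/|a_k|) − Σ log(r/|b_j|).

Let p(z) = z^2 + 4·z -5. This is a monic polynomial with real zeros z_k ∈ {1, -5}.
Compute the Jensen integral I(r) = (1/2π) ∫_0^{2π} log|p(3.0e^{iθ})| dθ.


Zeros: -5, 1; r = 3.0.
Inside |z| < r: 1. Outside (|z| ≥ r): -5.
p(0) = -5, so log|p(0)| = log(5) = 1.6094.
Apply Jensen: I(r) = log|p(0)| + Σ_k log(r/|z_k|), summed over zeros inside |z| < r.
  log(r/|z_k|) for z_k = 1: log(3.0/1) = 1.0986
  Outside zeros (-5) contribute nothing to the Jensen sum.
Sum over inside zeros: 1.0986.
I(r) = log|p(0)| + (inside sum) = 1.6094 + 1.0986 = 2.7081.
Note: since some zeros are outside |z| ≤ r, the simplified n·log(r) form does NOT apply — only the inside zeros contribute.

I(r) ≈ 2.7081.


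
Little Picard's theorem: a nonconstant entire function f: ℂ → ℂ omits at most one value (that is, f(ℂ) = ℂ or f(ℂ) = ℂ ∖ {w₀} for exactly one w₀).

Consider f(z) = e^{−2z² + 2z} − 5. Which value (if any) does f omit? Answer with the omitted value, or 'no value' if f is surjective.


Little Picard bounds the complement of f(ℂ) to at most one point.
The exponent g(z) = −2z² + 2z is a nonconstant polynomial, hence surjective onto ℂ. So e^{g(z)} takes every value in {e^w : w ∈ ℂ} = ℂ ∖ {0}. Adding -5 shifts the range to ℂ ∖ {-5}. f omits exactly -5.

Omitted value: -5.


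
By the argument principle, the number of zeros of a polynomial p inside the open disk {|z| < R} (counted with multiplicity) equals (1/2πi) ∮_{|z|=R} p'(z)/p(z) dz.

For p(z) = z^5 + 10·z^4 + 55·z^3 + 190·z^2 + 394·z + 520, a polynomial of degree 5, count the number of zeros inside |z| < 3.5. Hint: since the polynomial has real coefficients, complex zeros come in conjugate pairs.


The zeros of p are: (-1 + 3i), (-1 - 3i), (-2 + 3i), (-2 - 3i), -4.
Their magnitudes are: 3.162, 3.162, 3.606, 3.606, 4.
Zeros with |z| < R = 3.5: (-1 + 3i), (-1 - 3i).
Count = 2.
By the argument principle, (1/2πi) ∮_{|z|=R} p'(z)/p(z) dz equals exactly this count.

Number of zeros inside |z| < 3.5: 2.


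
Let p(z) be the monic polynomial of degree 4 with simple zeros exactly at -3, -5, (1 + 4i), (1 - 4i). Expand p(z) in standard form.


The polynomial is p(z) = ∏_{α ∈ S} (z − α), where S = {-3, -5, (1 + 4i), (1 - 4i)}.
Expanding the product yields: p(z) = z^4 + 6·z^3 + 16·z^2 + 106·z + 255.
Note conjugate pairs combine to real quadratics: (z − (1+4i))(z − (1−4i)) = z² − 2z + 17.
The resulting polynomial has degree 4 and real coefficients as required.

p(z) = z^4 + 6·z^3 + 16·z^2 + 106·z + 255.


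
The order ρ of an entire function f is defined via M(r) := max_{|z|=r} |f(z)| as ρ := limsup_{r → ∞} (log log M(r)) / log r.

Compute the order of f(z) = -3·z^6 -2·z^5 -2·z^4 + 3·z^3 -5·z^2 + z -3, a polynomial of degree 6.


|f(z)| ≤ Σ|c_k|·r^k = O(r^6) as r → ∞. Polynomial growth is O(e^{r^ε}) for every ε > 0 (since r^6/e^{r^ε} → 0), so ρ ≤ ε for all ε > 0, i.e. ρ = 0. Every nonconstant polynomial has order 0.
Therefore ρ = 0.

Order ρ = 0.


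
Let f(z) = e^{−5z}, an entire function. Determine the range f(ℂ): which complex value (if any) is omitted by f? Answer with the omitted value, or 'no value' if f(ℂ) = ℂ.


Little Picard bounds the complement of f(ℂ) to at most one point.
e^{−5z} is never zero on ℂ, so 1·e^{−5z} takes every value in ℂ ∖ {0}. Adding 0 shifts the range to ℂ ∖ {0}. Thus f omits exactly the value 0.

Omitted value: 0.


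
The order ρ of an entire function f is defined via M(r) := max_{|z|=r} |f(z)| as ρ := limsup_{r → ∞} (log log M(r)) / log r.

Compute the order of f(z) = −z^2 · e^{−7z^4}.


M(r) = max_{|z|=r} |-1|·|z|^2·|e^{−7z^4}| = 1·r^2 · e^{7r^4} (the factors attain their maxima compatibly on |z|=r). Then log M(r) = log 1 + 2·log r + 7r^4, dominated by the last term, so log log M(r) ~ 4·log r. The polynomial factor -1z^2 contributes only a log r term and does not affect the order. ρ = 4.
Therefore ρ = 4.

Order ρ = 4.


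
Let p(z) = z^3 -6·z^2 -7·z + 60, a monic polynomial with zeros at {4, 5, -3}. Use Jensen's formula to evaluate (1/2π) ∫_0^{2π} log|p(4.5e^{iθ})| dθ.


Zeros: -3, 4, 5; r = 4.5.
Inside |z| < r: -3, 4. Outside (|z| ≥ r): 5.
p(0) = 60, so log|p(0)| = log(60) = 4.0943.
Apply Jensen: I(r) = log|p(0)| + Σ_k log(r/|z_k|), summed over zeros inside |z| < r.
  log(r/|z_k|) for z_k = 4: log(4.5/4) = 0.1178
  log(r/|z_k|) for z_k = -3: log(4.5/3) = 0.4055
  Outside zeros (5) contribute nothing to the Jensen sum.
Sum over inside zeros: 0.5232.
I(r) = log|p(0)| + (inside sum) = 4.0943 + 0.5232 = 4.6176.
Note: since some zeros are outside |z| ≤ r, the simplified n·log(r) form does NOT apply — only the inside zeros contribute.

I(r) ≈ 4.6176.


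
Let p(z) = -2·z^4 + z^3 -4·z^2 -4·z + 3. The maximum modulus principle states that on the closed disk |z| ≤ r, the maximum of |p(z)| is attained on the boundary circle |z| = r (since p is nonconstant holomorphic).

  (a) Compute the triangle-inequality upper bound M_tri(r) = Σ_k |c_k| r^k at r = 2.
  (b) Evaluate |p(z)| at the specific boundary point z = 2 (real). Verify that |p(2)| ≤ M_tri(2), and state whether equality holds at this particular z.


Coefficients: c_0 = 3, c_1 = -4, c_2 = -4, c_3 = 1, c_4 = -2. Radius r = 2.
Part (a). Triangle bound: M_tri(r) = Σ_k |c_k| r^k
  = |3|·2^0 + |-4|·2^1 + |-4|·2^2 + |1|·2^3 + |-2|·2^4
  = 3 + 8 + 16 + 8 + 32 = 67.
This bounds M(r) := max_{|z|=r} |p(z)| from above; equality holds iff all terms c_k z^k can be made to align in phase at a single z on |z|=r.
Part (b). At z = 2 (real, on the circle |z| = r):
  p(2) = (3)·2^0 + (-4)·2^1 + (-4)·2^2 + (1)·2^3 + (-2)·2^4 = -45.
  |p(2)| = 45.
Check: |p(2)| = 45 ≤ 67 = M_tri(2). ✓ Equality does not hold at z = 2 (the coefficients have mixed signs, so the terms do not all align in phase there).

M_tri(2) = 67; |p(2)| = 45; equality at z=2: no.


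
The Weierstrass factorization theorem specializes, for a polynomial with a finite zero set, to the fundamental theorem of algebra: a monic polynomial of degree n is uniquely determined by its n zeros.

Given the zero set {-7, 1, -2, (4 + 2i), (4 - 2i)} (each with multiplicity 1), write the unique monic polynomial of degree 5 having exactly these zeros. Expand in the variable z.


The polynomial is p(z) = ∏_{α ∈ S} (z − α), where S = {-7, 1, -2, (4 + 2i), (4 - 2i)}.
Expanding the product yields: p(z) = z^5 -39·z^3 + 106·z^2 + 212·z -280.
Note conjugate pairs combine to real quadratics: (z − (4+2i))(z − (4−2i)) = z² − 8z + 20.
The resulting polynomial has degree 5 and real coefficients as required.

p(z) = z^5 -39·z^3 + 106·z^2 + 212·z -280.
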